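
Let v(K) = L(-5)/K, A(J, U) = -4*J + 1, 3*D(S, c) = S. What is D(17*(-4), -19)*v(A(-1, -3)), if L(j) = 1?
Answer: -68/15 ≈ -4.5333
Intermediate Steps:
D(S, c) = S/3
A(J, U) = 1 - 4*J
v(K) = 1/K
D(17*(-4), -19)*v(A(-1, -3)) = ((17*(-4))/3)/(1 - 4*(-1)) = ((⅓)*(-68))/(1 + 4) = -68/3/5 = -68/3*⅕ = -68/15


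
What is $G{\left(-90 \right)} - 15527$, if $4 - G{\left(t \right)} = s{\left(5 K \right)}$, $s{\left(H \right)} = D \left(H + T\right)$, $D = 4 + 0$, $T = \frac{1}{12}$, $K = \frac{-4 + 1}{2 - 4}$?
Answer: $- \frac{46660}{3} \approx -15553.0$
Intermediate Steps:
$K = \frac{3}{2}$ ($K = - \frac{3}{-2} = \left(-3\right) \left(- \frac{1}{2}\right) = \frac{3}{2} \approx 1.5$)
$T = \frac{1}{12} \approx 0.083333$
$D = 4$
$s{\left(H \right)} = \frac{1}{3} + 4 H$ ($s{\left(H \right)} = 4 \left(H + \frac{1}{12}\right) = 4 \left(\frac{1}{12} + H\right) = \frac{1}{3} + 4 H$)
$G{\left(t \right)} = - \frac{79}{3}$ ($G{\left(t \right)} = 4 - \left(\frac{1}{3} + 4 \cdot 5 \cdot \frac{3}{2}\right) = 4 - \left(\frac{1}{3} + 4 \cdot \frac{15}{2}\right) = 4 - \left(\frac{1}{3} + 30\right) = 4 - \frac{91}{3} = - \frac{79}{3}$)
$G{\left(-90 \right)} - 15527 = - \frac{79}{3} - 15527 = - \frac{46660}{3}$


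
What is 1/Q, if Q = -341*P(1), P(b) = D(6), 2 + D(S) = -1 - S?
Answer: 1/3069 ≈ 0.00032584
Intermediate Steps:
D(S) = -3 - S (D(S) = -2 + (-1 - S) = -3 - S)
P(b) = -9 (P(b) = -3 - 1*6 = -3 - 6 = -9)
Q = 3069 (Q = -341*(-9) = 3069)
1/Q = 1/3069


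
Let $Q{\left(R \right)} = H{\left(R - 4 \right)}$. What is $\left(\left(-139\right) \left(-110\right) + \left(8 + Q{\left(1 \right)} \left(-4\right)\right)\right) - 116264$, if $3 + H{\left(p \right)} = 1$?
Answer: $-100958$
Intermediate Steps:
$H{\left(p \right)} = -2$ ($H{\left(p \right)} = -3 + 1 = -2$)
$Q{\left(R \right)} = -2$
$\left(\left(-139\right) \left(-110\right) + \left(8 + Q{\left(1 \right)} \left(-4\right)\right)\right) - 116264 = \left(\left(-139\right) \left(-110\right) + \left(8 - -8\right)\right) - 116264 = \left(15290 + \left(8 + 8\right)\right) - 116264 = \left(15290 + 16\right) - 116264 = 15306 - 116264 = -100958$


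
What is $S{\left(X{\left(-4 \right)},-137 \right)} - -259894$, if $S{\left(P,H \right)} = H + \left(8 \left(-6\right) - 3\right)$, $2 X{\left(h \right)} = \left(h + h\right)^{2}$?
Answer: $259706$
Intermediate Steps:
$X{\left(h \right)} = 2 h^{2}$ ($X{\left(h \right)} = \frac{\left(h + h\right)^{2}}{2} = \frac{\left(2 h\right)^{2}}{2} = \frac{4 h^{2}}{2} = 2 h^{2}$)
$S{\left(P,H \right)} = -51 + H$ ($S{\left(P,H \right)} = H - 51 = -51 + H$)
$S{\left(X{\left(-4 \right)},-137 \right)} - -259894 = \left(-51 - 137\right) - -259894 = -188 + 259894 = 259706$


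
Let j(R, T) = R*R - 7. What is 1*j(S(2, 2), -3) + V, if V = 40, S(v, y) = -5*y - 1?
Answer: 154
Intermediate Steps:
S(v, y) = -1 - 5*y
j(R, T) = -7 + R² (j(R, T) = R² - 7 = -7 + R²)
1*j(S(2, 2), -3) + V = 1*(-7 + (-1 - 5*2)²) + 40 = 1*(-7 + (-1 - 10)²) + 40 = 1*(-7 + (-11)²) + 40 = 1*(-7 + 121) + 40 = 1*114 + 40 = 114 + 40 = 154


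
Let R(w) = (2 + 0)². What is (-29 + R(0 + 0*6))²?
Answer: 625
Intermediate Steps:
R(w) = 4 (R(w) = 2² = 4)
(-29 + R(0 + 0*6))² = (-29 + 4)² = (-25)² = 625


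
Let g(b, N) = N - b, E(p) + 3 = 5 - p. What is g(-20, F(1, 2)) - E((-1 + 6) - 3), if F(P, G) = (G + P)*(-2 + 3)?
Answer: 23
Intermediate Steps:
F(P, G) = G + P (F(P, G) = (G + P)*1 = G + P)
E(p) = 2 - p (E(p) = -3 + (5 - p) = 2 - p)
g(-20, F(1, 2)) - E((-1 + 6) - 3) = ((2 + 1) - 1*(-20)) - (2 - ((-1 + 6) - 3)) = (3 + 20) - (2 - (5 - 3)) = 23 - (2 - 1*2) = 23 - (2 - 2) = 23 - 1*0 = 23 + 0 = 23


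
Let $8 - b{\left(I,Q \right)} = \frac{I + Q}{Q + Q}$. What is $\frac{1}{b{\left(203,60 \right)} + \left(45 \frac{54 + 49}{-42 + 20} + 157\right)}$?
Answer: $- \frac{1320}{63193} \approx -0.020888$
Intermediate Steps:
$b{\left(I,Q \right)} = 8 - \frac{I + Q}{2 Q}$ ($b{\left(I,Q \right)} = 8 - \frac{I + Q}{Q + Q} = 8 - \frac{I + Q}{2 Q}$)
$\frac{1}{b{\left(203,60 \right)} + \left(45 \frac{54 + 49}{-42 + 20} + 157\right)} = \frac{1}{\frac{\left(-1\right) 203 + 15 \cdot 60}{2 \cdot 60} + \left(45 \frac{54 + 49}{-42 + 20} + 157\right)} = \frac{1}{\frac{1}{2} \cdot \frac{1}{60} \left(-203 + 900\right) + \left(45 \frac{103}{-22} + 157\right)} = \frac{1}{\frac{1}{2} \cdot \frac{1}{60} \cdot 697 + \left(45 \cdot 103 \left(- \frac{1}{22}\right) + 157\right)} = \frac{1}{\frac{697}{120} + \left(45 \left(- \frac{103}{22}\right) + 157\right)} = \frac{1}{\frac{697}{120} + \left(- \frac{4635}{22} + 157\right)} = \frac{1}{\frac{697}{120} - \frac{1181}{22}} = \frac{1}{- \frac{63193}{1320}} = - \frac{1320}{63193}$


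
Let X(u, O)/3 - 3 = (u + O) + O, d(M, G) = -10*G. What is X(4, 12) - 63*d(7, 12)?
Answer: 7653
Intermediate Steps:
X(u, O) = 9 + 3*u + 6*O (X(u, O) = 9 + 3*((u + O) + O) = 9 + 3*((O + u) + O) = 9 + 3*(u + 2*O) = 9 + (3*u + 6*O) = 9 + 3*u + 6*O)
X(4, 12) - 63*d(7, 12) = (9 + 3*4 + 6*12) - (-630)*12 = (9 + 12 + 72) - 63*(-120) = 93 + 7560 = 7653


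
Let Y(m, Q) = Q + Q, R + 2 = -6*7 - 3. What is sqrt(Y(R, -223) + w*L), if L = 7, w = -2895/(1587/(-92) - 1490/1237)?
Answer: sqrt(5437289381686)/91313 ≈ 25.536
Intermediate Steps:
w = 14324460/91313 (w = -2895/(1587*(-1/92) - 1490*1/1237) = -2895/(-69/4 - 1490/1237) = -2895/(-91313/4948) = -2895*(-4948/91313) = 14324460/91313 ≈ 156.87)
R = -47 (R = -2 + (-6*7 - 3) = -2 + (-42 - 3) = -2 - 45 = -47)
Y(m, Q) = 2*Q
sqrt(Y(R, -223) + w*L) = sqrt(2*(-223) + (14324460/91313)*7) = sqrt(-446 + 100271220/91313) = sqrt(59545622/91313) = sqrt(5437289381686)/91313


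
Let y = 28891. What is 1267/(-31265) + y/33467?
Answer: 860874426/1046345755 ≈ 0.82274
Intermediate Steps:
1267/(-31265) + y/33467 = 1267/(-31265) + 28891/33467 = 1267*(-1/31265) + 28891*(1/33467) = -1267/31265 + 28891/33467 = 860874426/1046345755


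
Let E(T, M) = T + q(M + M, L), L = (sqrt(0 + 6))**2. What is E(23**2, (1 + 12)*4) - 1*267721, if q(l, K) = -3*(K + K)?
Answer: -267228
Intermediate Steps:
L = 6 (L = (sqrt(6))**2 = 6)
q(l, K) = -6*K
E(T, M) = -36 + T (E(T, M) = T - 6*6 = T - 36 = -36 + T)
E(23**2, (1 + 12)*4) - 1*267721 = (-36 + 23**2) - 1*267721 = (-36 + 529) - 267721 = 493 - 267721 = -267228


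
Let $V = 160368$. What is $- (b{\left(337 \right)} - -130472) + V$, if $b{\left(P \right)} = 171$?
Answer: $29725$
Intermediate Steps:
$- (b{\left(337 \right)} - -130472) + V = - (171 - -130472) + 160368 = - (171 + 130472) + 160368 = \left(-1\right) 130643 + 160368 = -130643 + 160368 = 29725$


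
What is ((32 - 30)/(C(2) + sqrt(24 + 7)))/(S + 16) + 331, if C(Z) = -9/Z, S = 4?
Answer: 71174/215 + 2*sqrt(31)/215 ≈ 331.09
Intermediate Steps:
((32 - 30)/(C(2) + sqrt(24 + 7)))/(S + 16) + 331 = ((32 - 30)/(-9/2 + sqrt(24 + 7)))/(4 + 16) + 331 = (2/(-9*1/2 + sqrt(31)))/20 + 331 = (2/(-9/2 + sqrt(31)))*(1/20) + 331 = 1/(10*(-9/2 + sqrt(31))) + 331 = 331 + 1/(10*(-9/2 + sqrt(31)))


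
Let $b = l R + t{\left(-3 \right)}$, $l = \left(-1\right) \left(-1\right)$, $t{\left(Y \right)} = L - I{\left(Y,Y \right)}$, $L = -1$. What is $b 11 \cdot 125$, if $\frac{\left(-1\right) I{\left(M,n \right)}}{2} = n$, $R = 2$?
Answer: $-6875$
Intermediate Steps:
$I{\left(M,n \right)} = - 2 n$
$t{\left(Y \right)} = -1 + 2 Y$ ($t{\left(Y \right)} = -1 - - 2 Y = -1 + 2 Y$)
$l = 1$
$b = -5$ ($b = 1 \cdot 2 + \left(-1 + 2 \left(-3\right)\right) = 2 - 7 = -5$)
$b 11 \cdot 125 = \left(-5\right) 11 \cdot 125 = \left(-55\right) 125 = -6875$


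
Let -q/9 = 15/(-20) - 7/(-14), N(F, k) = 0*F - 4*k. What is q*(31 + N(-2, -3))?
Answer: 387/4 ≈ 96.750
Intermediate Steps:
N(F, k) = -4*k (N(F, k) = 0 - 4*k = -4*k)
q = 9/4 (q = -9*(15/(-20) - 7/(-14)) = -9*(15*(-1/20) - 7*(-1/14)) = -9*(-¾ + ½) = -9*(-¼) = 9/4 ≈ 2.2500)
q*(31 + N(-2, -3)) = 9*(31 - 4*(-3))/4 = 9*(31 + 12)/4 = (9/4)*43 = 387/4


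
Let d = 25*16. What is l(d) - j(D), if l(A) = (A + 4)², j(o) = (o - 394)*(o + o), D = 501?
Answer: 56002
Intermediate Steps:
j(o) = 2*o*(-394 + o) (j(o) = (-394 + o)*(2*o) = 2*o*(-394 + o))
d = 400
l(A) = (4 + A)²
l(d) - j(D) = (4 + 400)² - 2*501*(-394 + 501) = 404² - 2*501*107 = 163216 - 1*107214 = 163216 - 107214 = 56002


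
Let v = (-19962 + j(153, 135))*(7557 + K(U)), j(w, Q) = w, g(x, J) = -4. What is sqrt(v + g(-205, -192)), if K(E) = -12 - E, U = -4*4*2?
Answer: I*sqrt(150092797) ≈ 12251.0*I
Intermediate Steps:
U = -32 (U = -16*2 = -32)
v = -150092793 (v = (-19962 + 153)*(7557 + (-12 - 1*(-32))) = -19809*(7557 + (-12 + 32)) = -19809*(7557 + 20) = -19809*7577 = -150092793)
sqrt(v + g(-205, -192)) = sqrt(-150092793 - 4) = sqrt(-150092797) = I*sqrt(150092797)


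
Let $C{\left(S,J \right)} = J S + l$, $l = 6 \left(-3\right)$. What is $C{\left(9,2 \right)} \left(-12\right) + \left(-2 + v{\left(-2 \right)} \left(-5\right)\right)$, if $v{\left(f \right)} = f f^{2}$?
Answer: $38$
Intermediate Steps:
$l = -18$
$v{\left(f \right)} = f^{3}$
$C{\left(S,J \right)} = -18 + J S$ ($C{\left(S,J \right)} = J S - 18 = -18 + J S$)
$C{\left(9,2 \right)} \left(-12\right) + \left(-2 + v{\left(-2 \right)} \left(-5\right)\right) = \left(-18 + 2 \cdot 9\right) \left(-12\right) - \left(2 - \left(-2\right)^{3} \left(-5\right)\right) = \left(-18 + 18\right) \left(-12\right) - -38 = 0 \left(-12\right) + \left(-2 + 40\right) = 0 + 38 = 38$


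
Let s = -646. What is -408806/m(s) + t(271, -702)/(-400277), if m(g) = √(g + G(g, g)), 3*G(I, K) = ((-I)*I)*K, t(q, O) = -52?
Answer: 52/400277 - 4349*√808752594/2867917 ≈ -43.125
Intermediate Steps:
G(I, K) = -K*I²/3 (G(I, K) = (((-I)*I)*K)/3 = ((-I²)*K)/3 = (-K*I²)/3 = -K*I²/3)
m(g) = √(g - g³/3) (m(g) = √(g - g*g²/3) = √(g - g³/3))
-408806/m(s) + t(271, -702)/(-400277) = -408806/√(-646 - ⅓*(-646)³) - 52/(-400277) = -408806/√(-646 - ⅓*(-269586136)) - 52*(-1/400277) = -408806/√(-646 + 269586136/3) + 52/400277 = -408806*√808752594/269584198 + 52/400277 = -4349*√808752594/2867917 + 52/400277 = 52/400277 - 4349*√808752594/2867917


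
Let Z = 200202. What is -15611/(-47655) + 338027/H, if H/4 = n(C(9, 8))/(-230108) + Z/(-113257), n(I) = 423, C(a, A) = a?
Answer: -34984237388153677906/732552493636395 ≈ -47757.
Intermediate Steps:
H = -46115989527/6515335439 (H = 4*(423/(-230108) + 200202/(-113257)) = 4*(423*(-1/230108) + 200202*(-1/113257)) = 4*(-423/230108 - 200202/113257) = 4*(-46115989527/26061341756) = -46115989527/6515335439 ≈ -7.0781)
-15611/(-47655) + 338027/H = -15611/(-47655) + 338027/(-46115989527/6515335439) = -15611*(-1/47655) + 338027*(-6515335439/46115989527) = 15611/47655 - 2202359292438853/46115989527 = -34984237388153677906/732552493636395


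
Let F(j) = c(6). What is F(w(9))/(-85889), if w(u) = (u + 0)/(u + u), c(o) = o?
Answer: -6/85889 ≈ -6.9858e-5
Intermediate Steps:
w(u) = ½ (w(u) = u/((2*u)) = u*(1/(2*u)) = ½)
F(j) = 6
F(w(9))/(-85889) = 6/(-85889) = 6*(-1/85889) = -6/85889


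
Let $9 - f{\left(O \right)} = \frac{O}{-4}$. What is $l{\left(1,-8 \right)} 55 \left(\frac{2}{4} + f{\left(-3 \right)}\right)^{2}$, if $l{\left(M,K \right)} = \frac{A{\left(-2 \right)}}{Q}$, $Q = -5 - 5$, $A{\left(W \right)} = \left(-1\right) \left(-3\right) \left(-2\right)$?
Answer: $\frac{40425}{16} \approx 2526.6$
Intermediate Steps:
$A{\left(W \right)} = -6$ ($A{\left(W \right)} = 3 \left(-2\right) = -6$)
$f{\left(O \right)} = 9 + \frac{O}{4}$ ($f{\left(O \right)} = 9 - \frac{O}{-4} = 9 - O \left(- \frac{1}{4}\right) = 9 - - \frac{O}{4} = 9 + \frac{O}{4}$)
$Q = -10$
$l{\left(M,K \right)} = \frac{3}{5}$ ($l{\left(M,K \right)} = - \frac{6}{-10} = \left(-6\right) \left(- \frac{1}{10}\right) = \frac{3}{5}$)
$l{\left(1,-8 \right)} 55 \left(\frac{2}{4} + f{\left(-3 \right)}\right)^{2} = \frac{3}{5} \cdot 55 \left(\frac{2}{4} + \left(9 + \frac{1}{4} \left(-3\right)\right)\right)^{2} = 33 \left(2 \cdot \frac{1}{4} + \left(9 - \frac{3}{4}\right)\right)^{2} = 33 \left(\frac{1}{2} + \frac{33}{4}\right)^{2} = 33 \left(\frac{35}{4}\right)^{2} = 33 \cdot \frac{1225}{16} = \frac{40425}{16}$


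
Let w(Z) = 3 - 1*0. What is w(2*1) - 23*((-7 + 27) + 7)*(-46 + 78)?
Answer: -19869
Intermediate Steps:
w(Z) = 3 (w(Z) = 3 + 0 = 3)
w(2*1) - 23*((-7 + 27) + 7)*(-46 + 78) = 3 - 23*((-7 + 27) + 7)*(-46 + 78) = 3 - 23*(20 + 7)*32 = 3 - 621*32 = 3 - 23*864 = 3 - 19872 = -19869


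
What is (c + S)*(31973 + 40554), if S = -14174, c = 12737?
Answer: -104221299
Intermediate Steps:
(c + S)*(31973 + 40554) = (12737 - 14174)*(31973 + 40554) = -1437*72527 = -104221299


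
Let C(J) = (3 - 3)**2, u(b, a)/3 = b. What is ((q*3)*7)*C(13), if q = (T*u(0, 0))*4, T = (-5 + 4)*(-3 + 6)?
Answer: 0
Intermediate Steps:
u(b, a) = 3*b
T = -3 (T = -1*3 = -3)
q = 0 (q = -9*0*4 = -3*0*4 = 0*4 = 0)
C(J) = 0 (C(J) = 0**2 = 0)
((q*3)*7)*C(13) = ((0*3)*7)*0 = (0*7)*0 = 0*0 = 0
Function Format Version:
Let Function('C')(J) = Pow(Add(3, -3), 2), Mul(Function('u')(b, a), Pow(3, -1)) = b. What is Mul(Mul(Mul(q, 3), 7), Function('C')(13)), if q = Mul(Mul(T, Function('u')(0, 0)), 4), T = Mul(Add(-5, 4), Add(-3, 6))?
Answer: 0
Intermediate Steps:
Function('u')(b, a) = Mul(3, b)
T = -3 (T = Mul(-1, 3) = -3)
q = 0 (q = Mul(Mul(-3, Mul(3, 0)), 4) = Mul(Mul(-3, 0), 4) = Mul(0, 4) = 0)
Function('C')(J) = 0 (Function('C')(J) = Pow(0, 2) = 0)
Mul(Mul(Mul(q, 3), 7), Function('C')(13)) = Mul(Mul(Mul(0, 3), 7), 0) = Mul(Mul(0, 7), 0) = Mul(0, 0) = 0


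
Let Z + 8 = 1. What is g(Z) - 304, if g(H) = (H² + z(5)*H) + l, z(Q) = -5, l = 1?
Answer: -219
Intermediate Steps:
Z = -7 (Z = -8 + 1 = -7)
g(H) = 1 + H² - 5*H (g(H) = (H² - 5*H) + 1 = 1 + H² - 5*H)
g(Z) - 304 = (1 + (-7)² - 5*(-7)) - 304 = (1 + 49 + 35) - 304 = 85 - 304 = -219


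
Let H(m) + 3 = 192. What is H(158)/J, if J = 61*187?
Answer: 189/11407 ≈ 0.016569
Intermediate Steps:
J = 11407
H(m) = 189 (H(m) = -3 + 192 = 189)
H(158)/J = 189/11407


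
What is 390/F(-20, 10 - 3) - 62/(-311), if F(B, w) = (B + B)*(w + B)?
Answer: 1181/1244 ≈ 0.94936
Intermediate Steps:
F(B, w) = 2*B*(B + w) (F(B, w) = (2*B)*(B + w) = 2*B*(B + w))
390/F(-20, 10 - 3) - 62/(-311) = 390/((2*(-20)*(-20 + (10 - 3)))) - 62/(-311) = 390/((2*(-20)*(-20 + 7))) - 62*(-1/311) = 390/((2*(-20)*(-13))) + 62/311 = 390/520 + 62/311 = 390*(1/520) + 62/311 = ¾ + 62/311 = 1181/1244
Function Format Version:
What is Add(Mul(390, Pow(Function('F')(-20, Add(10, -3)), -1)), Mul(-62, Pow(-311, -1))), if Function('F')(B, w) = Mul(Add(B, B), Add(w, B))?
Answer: Rational(1181, 1244) ≈ 0.94936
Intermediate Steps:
Function('F')(B, w) = Mul(2, B, Add(B, w)) (Function('F')(B, w) = Mul(Mul(2, B), Add(B, w)) = Mul(2, B, Add(B, w)))
Add(Mul(390, Pow(Function('F')(-20, Add(10, -3)), -1)), Mul(-62, Pow(-311, -1))) = Add(Mul(390, Pow(Mul(2, -20, Add(-20, Add(10, -3))), -1)), Mul(-62, Pow(-311, -1))) = Add(Mul(390, Pow(Mul(2, -20, Add(-20, 7)), -1)), Mul(-62, Rational(-1, 311))) = Add(Mul(390, Pow(Mul(2, -20, -13), -1)), Rational(62, 311)) = Add(Mul(390, Pow(520, -1)), Rational(62, 311)) = Add(Mul(390, Rational(1, 520)), Rational(62, 311)) = Add(Rational(3, 4), Rational(62, 311)) = Rational(1181, 1244)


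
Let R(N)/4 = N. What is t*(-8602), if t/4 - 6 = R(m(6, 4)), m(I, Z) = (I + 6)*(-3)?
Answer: 4748304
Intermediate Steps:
m(I, Z) = -18 - 3*I (m(I, Z) = (6 + I)*(-3) = -18 - 3*I)
R(N) = 4*N
t = -552 (t = 24 + 4*(4*(-18 - 3*6)) = 24 + 4*(4*(-18 - 18)) = 24 + 4*(4*(-36)) = 24 + 4*(-144) = 24 - 576 = -552)
t*(-8602) = -552*(-8602) = 4748304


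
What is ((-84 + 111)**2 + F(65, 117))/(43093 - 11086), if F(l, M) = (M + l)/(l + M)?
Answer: 730/32007 ≈ 0.022808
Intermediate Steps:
F(l, M) = 1 (F(l, M) = (M + l)/(M + l) = 1)
((-84 + 111)**2 + F(65, 117))/(43093 - 11086) = ((-84 + 111)**2 + 1)/(43093 - 11086) = (27**2 + 1)/32007 = (729 + 1)*(1/32007) = 730*(1/32007) = 730/32007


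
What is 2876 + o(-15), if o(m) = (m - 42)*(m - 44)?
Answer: 6239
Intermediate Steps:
o(m) = (-44 + m)*(-42 + m) (o(m) = (-42 + m)*(-44 + m) = (-44 + m)*(-42 + m))
2876 + o(-15) = 2876 + (1848 + (-15)**2 - 86*(-15)) = 2876 + (1848 + 225 + 1290) = 2876 + 3363 = 6239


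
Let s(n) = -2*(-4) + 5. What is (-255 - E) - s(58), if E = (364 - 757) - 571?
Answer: 696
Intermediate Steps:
E = -964 (E = -393 - 571 = -964)
s(n) = 13 (s(n) = 8 + 5 = 13)
(-255 - E) - s(58) = (-255 - 1*(-964)) - 1*13 = (-255 + 964) - 13 = 709 - 13 = 696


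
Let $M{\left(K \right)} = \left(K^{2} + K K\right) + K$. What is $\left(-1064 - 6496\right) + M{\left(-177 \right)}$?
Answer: $54921$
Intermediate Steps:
$M{\left(K \right)} = K + 2 K^{2}$ ($M{\left(K \right)} = \left(K^{2} + K^{2}\right) + K = 2 K^{2} + K = K + 2 K^{2}$)
$\left(-1064 - 6496\right) + M{\left(-177 \right)} = \left(-1064 - 6496\right) - 177 \left(1 + 2 \left(-177\right)\right) = -7560 - 177 \left(1 - 354\right) = -7560 - -62481 = -7560 + 62481 = 54921$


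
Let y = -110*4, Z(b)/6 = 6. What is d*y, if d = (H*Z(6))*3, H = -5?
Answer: 237600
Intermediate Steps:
Z(b) = 36 (Z(b) = 6*6 = 36)
y = -440
d = -540 (d = -5*36*3 = -180*3 = -540)
d*y = -540*(-440) = 237600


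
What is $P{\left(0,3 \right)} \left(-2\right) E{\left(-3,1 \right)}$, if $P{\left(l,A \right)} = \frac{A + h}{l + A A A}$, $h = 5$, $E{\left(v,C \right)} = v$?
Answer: $\frac{16}{9} \approx 1.7778$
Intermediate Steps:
$P{\left(l,A \right)} = \frac{5 + A}{l + A^{3}}$ ($P{\left(l,A \right)} = \frac{A + 5}{l + A A A} = \frac{5 + A}{l + A^{2} A} = \frac{5 + A}{l + A^{3}}$)
$P{\left(0,3 \right)} \left(-2\right) E{\left(-3,1 \right)} = \frac{5 + 3}{0 + 3^{3}} \left(-2\right) \left(-3\right) = \frac{1}{0 + 27} \cdot 8 \left(-2\right) \left(-3\right) = \frac{1}{27} \cdot 8 \left(-2\right) \left(-3\right) = \frac{8}{27} \left(-2\right) \left(-3\right) = \left(- \frac{16}{27}\right) \left(-3\right) = \frac{16}{9}$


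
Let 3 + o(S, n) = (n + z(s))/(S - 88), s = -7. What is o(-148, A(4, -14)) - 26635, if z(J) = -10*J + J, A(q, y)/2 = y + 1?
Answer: -6286605/236 ≈ -26638.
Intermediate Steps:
A(q, y) = 2 + 2*y (A(q, y) = 2*(y + 1) = 2*(1 + y) = 2 + 2*y)
z(J) = -9*J
o(S, n) = -3 + (63 + n)/(-88 + S) (o(S, n) = -3 + (n - 9*(-7))/(S - 88) = -3 + (n + 63)/(-88 + S) = -3 + (63 + n)/(-88 + S))
o(-148, A(4, -14)) - 26635 = (327 + (2 + 2*(-14)) - 3*(-148))/(-88 - 148) - 26635 = (327 + (2 - 28) + 444)/(-236) - 26635 = -(327 - 26 + 444)/236 - 26635 = -1/236*745 - 26635 = -745/236 - 26635 = -6286605/236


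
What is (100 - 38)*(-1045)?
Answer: -64790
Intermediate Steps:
(100 - 38)*(-1045) = 62*(-1045) = -64790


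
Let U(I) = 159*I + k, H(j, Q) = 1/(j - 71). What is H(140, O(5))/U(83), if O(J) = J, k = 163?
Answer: 1/921840 ≈ 1.0848e-6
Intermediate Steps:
H(j, Q) = 1/(-71 + j)
U(I) = 163 + 159*I (U(I) = 159*I + 163 = 163 + 159*I)
H(140, O(5))/U(83) = 1/((-71 + 140)*(163 + 159*83)) = 1/(69*(163 + 13197)) = (1/69)/13360 = (1/69)*(1/13360) = 1/921840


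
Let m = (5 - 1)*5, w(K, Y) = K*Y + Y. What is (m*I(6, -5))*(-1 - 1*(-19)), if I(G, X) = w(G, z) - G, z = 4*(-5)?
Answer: -52560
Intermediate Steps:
z = -20
w(K, Y) = Y + K*Y
I(G, X) = -20 - 21*G (I(G, X) = -20*(1 + G) - G = (-20 - 20*G) - G = -20 - 21*G)
m = 20 (m = 4*5 = 20)
(m*I(6, -5))*(-1 - 1*(-19)) = (20*(-20 - 21*6))*(-1 - 1*(-19)) = (20*(-20 - 126))*(-1 + 19) = (20*(-146))*18 = -2920*18 = -52560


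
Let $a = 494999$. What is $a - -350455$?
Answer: $845454$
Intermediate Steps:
$a - -350455 = 494999 - -350455 = 494999 + 350455 = 845454$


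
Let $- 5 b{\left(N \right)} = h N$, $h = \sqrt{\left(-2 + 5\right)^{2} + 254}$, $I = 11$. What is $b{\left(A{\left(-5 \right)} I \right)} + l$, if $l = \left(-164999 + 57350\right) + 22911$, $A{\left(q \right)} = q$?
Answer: $-84738 + 11 \sqrt{263} \approx -84560.0$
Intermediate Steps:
$h = \sqrt{263}$ ($h = \sqrt{3^{2} + 254} = \sqrt{9 + 254} = \sqrt{263} \approx 16.217$)
$l = -84738$ ($l = -107649 + 22911 = -84738$)
$b{\left(N \right)} = - \frac{N \sqrt{263}}{5}$ ($b{\left(N \right)} = - \frac{\sqrt{263} N}{5} = - \frac{N \sqrt{263}}{5}$)
$b{\left(A{\left(-5 \right)} I \right)} + l = - \frac{\left(-5\right) 11 \sqrt{263}}{5} - 84738 = \left(- \frac{1}{5}\right) \left(-55\right) \sqrt{263} - 84738 = 11 \sqrt{263} - 84738 = -84738 + 11 \sqrt{263}$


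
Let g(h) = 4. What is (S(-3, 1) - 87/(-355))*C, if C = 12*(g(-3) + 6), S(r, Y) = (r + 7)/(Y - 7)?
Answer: -3592/71 ≈ -50.592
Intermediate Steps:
S(r, Y) = (7 + r)/(-7 + Y)
C = 120 (C = 12*(4 + 6) = 12*10 = 120)
(S(-3, 1) - 87/(-355))*C = ((7 - 3)/(-7 + 1) - 87/(-355))*120 = (4/(-6) - 87*(-1/355))*120 = (-⅙*4 + 87/355)*120 = (-⅔ + 87/355)*120 = -449/1065*120 = -3592/71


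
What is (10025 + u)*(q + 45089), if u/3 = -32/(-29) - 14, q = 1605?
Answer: 13522722482/29 ≈ 4.6630e+8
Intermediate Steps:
u = -1122/29 (u = 3*(-32/(-29) - 14) = 3*(-32*(-1/29) - 14) = 3*(32/29 - 14) = 3*(-374/29) = -1122/29 ≈ -38.690)
(10025 + u)*(q + 45089) = (10025 - 1122/29)*(1605 + 45089) = (289603/29)*46694 = 13522722482/29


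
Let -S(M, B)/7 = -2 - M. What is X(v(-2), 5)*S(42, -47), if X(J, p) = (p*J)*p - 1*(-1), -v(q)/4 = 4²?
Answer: -492492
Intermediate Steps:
v(q) = -64 (v(q) = -4*4² = -4*16 = -64)
S(M, B) = 14 + 7*M (S(M, B) = -7*(-2 - M) = 14 + 7*M)
X(J, p) = 1 + J*p² (X(J, p) = (J*p)*p + 1 = J*p² + 1 = 1 + J*p²)
X(v(-2), 5)*S(42, -47) = (1 - 64*5²)*(14 + 7*42) = (1 - 64*25)*(14 + 294) = (1 - 1600)*308 = -1599*308 = -492492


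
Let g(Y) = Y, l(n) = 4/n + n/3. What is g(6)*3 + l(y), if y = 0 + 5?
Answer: 307/15 ≈ 20.467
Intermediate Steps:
y = 5
l(n) = 4/n + n/3 (l(n) = 4/n + n*(1/3) = 4/n + n/3)
g(6)*3 + l(y) = 6*3 + (4/5 + (1/3)*5) = 18 + (4*(1/5) + 5/3) = 18 + (4/5 + 5/3) = 18 + 37/15 = 307/15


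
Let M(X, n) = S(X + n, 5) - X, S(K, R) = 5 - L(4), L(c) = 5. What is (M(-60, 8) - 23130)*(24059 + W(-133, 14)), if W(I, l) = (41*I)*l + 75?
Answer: 1204438560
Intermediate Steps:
S(K, R) = 0 (S(K, R) = 5 - 1*5 = 5 - 5 = 0)
M(X, n) = -X (M(X, n) = 0 - X = -X)
W(I, l) = 75 + 41*I*l (W(I, l) = 41*I*l + 75 = 75 + 41*I*l)
(M(-60, 8) - 23130)*(24059 + W(-133, 14)) = (-1*(-60) - 23130)*(24059 + (75 + 41*(-133)*14)) = (60 - 23130)*(24059 + (75 - 76342)) = -23070*(24059 - 76267) = -23070*(-52208) = 1204438560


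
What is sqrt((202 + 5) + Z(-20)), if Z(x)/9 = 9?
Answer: 12*sqrt(2) ≈ 16.971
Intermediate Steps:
Z(x) = 81 (Z(x) = 9*9 = 81)
sqrt((202 + 5) + Z(-20)) = sqrt((202 + 5) + 81) = sqrt(207 + 81) = sqrt(288) = 12*sqrt(2)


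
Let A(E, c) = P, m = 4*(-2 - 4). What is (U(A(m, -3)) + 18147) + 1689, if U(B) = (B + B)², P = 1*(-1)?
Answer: 19840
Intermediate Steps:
P = -1
m = -24 (m = 4*(-6) = -24)
A(E, c) = -1
U(B) = 4*B² (U(B) = (2*B)² = 4*B²)
(U(A(m, -3)) + 18147) + 1689 = (4*(-1)² + 18147) + 1689 = (4*1 + 18147) + 1689 = (4 + 18147) + 1689 = 18151 + 1689 = 19840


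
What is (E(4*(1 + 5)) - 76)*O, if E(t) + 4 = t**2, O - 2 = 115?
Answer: 58032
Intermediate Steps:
O = 117 (O = 2 + 115 = 117)
E(t) = -4 + t**2
(E(4*(1 + 5)) - 76)*O = ((-4 + (4*(1 + 5))**2) - 76)*117 = ((-4 + (4*6)**2) - 76)*117 = ((-4 + 24**2) - 76)*117 = ((-4 + 576) - 76)*117 = (572 - 76)*117 = 496*117 = 58032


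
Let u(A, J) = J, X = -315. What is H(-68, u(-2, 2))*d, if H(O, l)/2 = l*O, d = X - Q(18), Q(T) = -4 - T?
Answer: 79696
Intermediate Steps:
d = -293 (d = -315 - (-4 - 1*18) = -315 - (-4 - 18) = -315 - 1*(-22) = -315 + 22 = -293)
H(O, l) = 2*O*l (H(O, l) = 2*(l*O) = 2*(O*l) = 2*O*l)
H(-68, u(-2, 2))*d = (2*(-68)*2)*(-293) = -272*(-293) = 79696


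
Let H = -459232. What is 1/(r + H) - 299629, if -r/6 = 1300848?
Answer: -2476229937281/8264320 ≈ -2.9963e+5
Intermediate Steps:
r = -7805088 (r = -6*1300848 = -7805088)
1/(r + H) - 299629 = 1/(-7805088 - 459232) - 299629 = 1/(-8264320) - 299629 = -1/8264320 - 299629 = -2476229937281/8264320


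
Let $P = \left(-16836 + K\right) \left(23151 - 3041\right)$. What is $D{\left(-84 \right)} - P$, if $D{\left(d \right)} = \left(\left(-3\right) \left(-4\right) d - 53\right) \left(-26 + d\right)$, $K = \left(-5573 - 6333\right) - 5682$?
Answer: $692383350$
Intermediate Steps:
$K = -17588$ ($K = -11906 - 5682 = -17588$)
$D{\left(d \right)} = \left(-53 + 12 d\right) \left(-26 + d\right)$ ($D{\left(d \right)} = \left(12 d - 53\right) \left(-26 + d\right) = \left(-53 + 12 d\right) \left(-26 + d\right)$)
$P = -692266640$ ($P = \left(-16836 - 17588\right) \left(23151 - 3041\right) = \left(-34424\right) 20110 = -692266640$)
$D{\left(-84 \right)} - P = \left(1378 - -30660 + 12 \left(-84\right)^{2}\right) - -692266640 = \left(1378 + 30660 + 12 \cdot 7056\right) + 692266640 = \left(1378 + 30660 + 84672\right) + 692266640 = 116710 + 692266640 = 692383350$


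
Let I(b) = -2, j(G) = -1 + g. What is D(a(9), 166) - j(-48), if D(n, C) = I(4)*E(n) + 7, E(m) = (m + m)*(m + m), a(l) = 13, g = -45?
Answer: -1299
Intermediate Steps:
E(m) = 4*m**2 (E(m) = (2*m)*(2*m) = 4*m**2)
j(G) = -46 (j(G) = -1 - 45 = -46)
D(n, C) = 7 - 8*n**2 (D(n, C) = -8*n**2 + 7 = 7 - 8*n**2)
D(a(9), 166) - j(-48) = (7 - 8*13**2) - 1*(-46) = (7 - 8*169) + 46 = (7 - 1352) + 46 = -1345 + 46 = -1299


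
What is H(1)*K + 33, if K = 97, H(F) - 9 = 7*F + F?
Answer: 1682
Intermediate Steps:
H(F) = 9 + 8*F (H(F) = 9 + (7*F + F) = 9 + 8*F)
H(1)*K + 33 = (9 + 8*1)*97 + 33 = (9 + 8)*97 + 33 = 17*97 + 33 = 1649 + 33 = 1682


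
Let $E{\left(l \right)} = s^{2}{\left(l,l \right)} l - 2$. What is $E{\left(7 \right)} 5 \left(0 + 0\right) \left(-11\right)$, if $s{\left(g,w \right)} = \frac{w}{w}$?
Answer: $0$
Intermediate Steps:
$s{\left(g,w \right)} = 1$
$E{\left(l \right)} = -2 + l$ ($E{\left(l \right)} = 1^{2} l - 2 = 1 l - 2 = l - 2 = -2 + l$)
$E{\left(7 \right)} 5 \left(0 + 0\right) \left(-11\right) = \left(-2 + 7\right) 5 \left(0 + 0\right) \left(-11\right) = 5 \cdot 5 \cdot 0 \left(-11\right) = 5 \cdot 0 \left(-11\right) = 0 \left(-11\right) = 0$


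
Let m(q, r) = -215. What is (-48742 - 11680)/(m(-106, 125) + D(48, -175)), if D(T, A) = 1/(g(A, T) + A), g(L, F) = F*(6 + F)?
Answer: 73019987/259827 ≈ 281.03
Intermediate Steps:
D(T, A) = 1/(A + T*(6 + T)) (D(T, A) = 1/(T*(6 + T) + A) = 1/(A + T*(6 + T)))
(-48742 - 11680)/(m(-106, 125) + D(48, -175)) = (-48742 - 11680)/(-215 + 1/(-175 + 48*(6 + 48))) = -60422/(-215 + 1/(-175 + 48*54)) = -60422/(-215 + 1/(-175 + 2592)) = -60422/(-215 + 1/2417) = -60422/(-519654/2417) = -60422*(-2417/519654) = 73019987/259827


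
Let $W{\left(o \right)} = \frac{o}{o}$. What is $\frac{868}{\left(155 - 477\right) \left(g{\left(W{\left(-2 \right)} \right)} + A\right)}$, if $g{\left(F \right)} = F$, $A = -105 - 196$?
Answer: $\frac{31}{3450} \approx 0.0089855$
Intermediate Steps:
$W{\left(o \right)} = 1$
$A = -301$ ($A = -105 - 196 = -301$)
$\frac{868}{\left(155 - 477\right) \left(g{\left(W{\left(-2 \right)} \right)} + A\right)} = \frac{868}{\left(155 - 477\right) \left(1 - 301\right)} = \frac{868}{\left(-322\right) \left(-300\right)} = \frac{868}{96600} = 868 \cdot \frac{1}{96600} = \frac{31}{3450}$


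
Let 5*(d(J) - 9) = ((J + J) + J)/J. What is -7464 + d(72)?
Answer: -37272/5 ≈ -7454.4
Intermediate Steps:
d(J) = 48/5 (d(J) = 9 + (((J + J) + J)/J)/5 = 9 + ((2*J + J)/J)/5 = 9 + ((3*J)/J)/5 = 9 + (⅕)*3 = 9 + ⅗ = 48/5)
-7464 + d(72) = -7464 + 48/5 = -37272/5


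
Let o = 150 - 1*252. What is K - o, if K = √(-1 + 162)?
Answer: 102 + √161 ≈ 114.69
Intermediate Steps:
K = √161 ≈ 12.689
o = -102 (o = 150 - 252 = -102)
K - o = √161 - 1*(-102) = √161 + 102 = 102 + √161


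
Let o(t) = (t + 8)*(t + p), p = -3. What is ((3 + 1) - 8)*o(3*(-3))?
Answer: -48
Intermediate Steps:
o(t) = (-3 + t)*(8 + t) (o(t) = (t + 8)*(t - 3) = (8 + t)*(-3 + t) = (-3 + t)*(8 + t))
((3 + 1) - 8)*o(3*(-3)) = ((3 + 1) - 8)*(-24 + (3*(-3))² + 5*(3*(-3))) = (4 - 8)*(-24 + (-9)² + 5*(-9)) = -4*(-24 + 81 - 45) = -4*12 = -48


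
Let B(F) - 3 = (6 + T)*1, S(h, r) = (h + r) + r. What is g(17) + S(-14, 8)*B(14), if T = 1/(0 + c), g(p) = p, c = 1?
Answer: 37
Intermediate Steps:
T = 1 (T = 1/(0 + 1) = 1/1 = 1)
S(h, r) = h + 2*r
B(F) = 10 (B(F) = 3 + (6 + 1)*1 = 3 + 7*1 = 3 + 7 = 10)
g(17) + S(-14, 8)*B(14) = 17 + (-14 + 2*8)*10 = 17 + (-14 + 16)*10 = 17 + 2*10 = 17 + 20 = 37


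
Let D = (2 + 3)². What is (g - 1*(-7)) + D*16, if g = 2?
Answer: 409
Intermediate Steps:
D = 25 (D = 5² = 25)
(g - 1*(-7)) + D*16 = (2 - 1*(-7)) + 25*16 = (2 + 7) + 400 = 9 + 400 = 409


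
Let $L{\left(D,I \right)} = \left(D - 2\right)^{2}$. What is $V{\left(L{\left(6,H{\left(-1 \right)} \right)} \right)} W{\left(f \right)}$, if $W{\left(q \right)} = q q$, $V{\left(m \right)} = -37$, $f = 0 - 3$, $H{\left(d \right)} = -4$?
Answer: $-333$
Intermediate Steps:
$L{\left(D,I \right)} = \left(-2 + D\right)^{2}$
$f = -3$ ($f = 0 - 3 = -3$)
$W{\left(q \right)} = q^{2}$
$V{\left(L{\left(6,H{\left(-1 \right)} \right)} \right)} W{\left(f \right)} = - 37 \left(-3\right)^{2} = \left(-37\right) 9 = -333$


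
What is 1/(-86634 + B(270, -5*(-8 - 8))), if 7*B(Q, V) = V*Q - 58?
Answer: -7/584896 ≈ -1.1968e-5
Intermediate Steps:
B(Q, V) = -58/7 + Q*V/7 (B(Q, V) = (V*Q - 58)/7 = (Q*V - 58)/7 = (-58 + Q*V)/7 = -58/7 + Q*V/7)
1/(-86634 + B(270, -5*(-8 - 8))) = 1/(-86634 + (-58/7 + (1/7)*270*(-5*(-8 - 8)))) = 1/(-86634 + (-58/7 + (1/7)*270*(-5*(-16)))) = 1/(-86634 + (-58/7 + (1/7)*270*80)) = 1/(-86634 + (-58/7 + 21600/7)) = 1/(-86634 + 21542/7) = 1/(-584896/7) = -7/584896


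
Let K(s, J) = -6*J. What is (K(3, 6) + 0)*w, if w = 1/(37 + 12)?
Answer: -36/49 ≈ -0.73469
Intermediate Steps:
w = 1/49 ≈ 0.020408
(K(3, 6) + 0)*w = (-6*6 + 0)*(1/49) = (-36 + 0)*(1/49) = -36*1/49 = -36/49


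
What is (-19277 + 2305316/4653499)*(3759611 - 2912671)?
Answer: -75973223894534580/4653499 ≈ -1.6326e+10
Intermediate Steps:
(-19277 + 2305316/4653499)*(3759611 - 2912671) = (-19277 + 2305316*(1/4653499))*846940 = (-19277 + 2305316/4653499)*846940 = -89703194907/4653499*846940 = -75973223894534580/4653499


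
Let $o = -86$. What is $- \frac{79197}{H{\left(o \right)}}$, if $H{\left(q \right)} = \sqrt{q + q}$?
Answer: $\frac{79197 i \sqrt{43}}{86} \approx 6038.7 i$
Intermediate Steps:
$H{\left(q \right)} = \sqrt{2} \sqrt{q}$ ($H{\left(q \right)} = \sqrt{2 q} = \sqrt{2} \sqrt{q}$)
$- \frac{79197}{H{\left(o \right)}} = - \frac{79197}{\sqrt{2} \sqrt{-86}} = - \frac{79197}{\sqrt{2} i \sqrt{86}} = - \frac{79197}{2 i \sqrt{43}} = - 79197 \left(- \frac{i \sqrt{43}}{86}\right) = \frac{79197 i \sqrt{43}}{86}$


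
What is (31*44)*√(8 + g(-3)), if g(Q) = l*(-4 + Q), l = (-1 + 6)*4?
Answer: 2728*I*√33 ≈ 15671.0*I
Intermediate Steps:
l = 20 (l = 5*4 = 20)
g(Q) = -80 + 20*Q (g(Q) = 20*(-4 + Q) = -80 + 20*Q)
(31*44)*√(8 + g(-3)) = (31*44)*√(8 + (-80 + 20*(-3))) = 1364*√(8 + (-80 - 60)) = 1364*√(8 - 140) = 1364*√(-132) = 1364*(2*I*√33) = 2728*I*√33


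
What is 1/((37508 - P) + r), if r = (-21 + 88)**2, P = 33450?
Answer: 1/8547 ≈ 0.00011700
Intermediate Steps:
r = 4489 (r = 67**2 = 4489)
1/((37508 - P) + r) = 1/((37508 - 1*33450) + 4489) = 1/((37508 - 33450) + 4489) = 1/(4058 + 4489) = 1/8547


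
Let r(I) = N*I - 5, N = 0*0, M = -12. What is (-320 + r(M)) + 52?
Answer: -273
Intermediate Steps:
N = 0
r(I) = -5 (r(I) = 0*I - 5 = 0 - 5 = -5)
(-320 + r(M)) + 52 = (-320 - 5) + 52 = -325 + 52 = -273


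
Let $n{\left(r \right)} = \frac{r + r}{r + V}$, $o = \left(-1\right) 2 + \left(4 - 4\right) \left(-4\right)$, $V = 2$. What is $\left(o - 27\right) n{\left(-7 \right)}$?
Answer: $- \frac{406}{5} \approx -81.2$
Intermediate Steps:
$o = -2$ ($o = -2 + 0 \left(-4\right) = -2 + 0 = -2$)
$n{\left(r \right)} = \frac{2 r}{2 + r}$ ($n{\left(r \right)} = \frac{r + r}{r + 2} = \frac{2 r}{2 + r}$)
$\left(o - 27\right) n{\left(-7 \right)} = \left(-2 - 27\right) 2 \left(-7\right) \frac{1}{2 - 7} = - 29 \cdot 2 \left(-7\right) \frac{1}{-5} = - 29 \cdot 2 \left(-7\right) \left(- \frac{1}{5}\right) = \left(-29\right) \frac{14}{5} = - \frac{406}{5}$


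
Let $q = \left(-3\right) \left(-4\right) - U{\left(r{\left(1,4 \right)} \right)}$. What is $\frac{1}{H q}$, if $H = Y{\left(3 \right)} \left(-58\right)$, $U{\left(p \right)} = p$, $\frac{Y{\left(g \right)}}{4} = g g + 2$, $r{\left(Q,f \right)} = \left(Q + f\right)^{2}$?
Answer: $\frac{1}{33176} \approx 3.0142 \cdot 10^{-5}$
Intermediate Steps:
$Y{\left(g \right)} = 8 + 4 g^{2}$ ($Y{\left(g \right)} = 4 \left(g g + 2\right) = 4 \left(g^{2} + 2\right) = 4 \left(2 + g^{2}\right) = 8 + 4 g^{2}$)
$q = -13$ ($q = \left(-3\right) \left(-4\right) - \left(1 + 4\right)^{2} = 12 - 5^{2} = 12 - 25 = -13$)
$H = -2552$ ($H = \left(8 + 4 \cdot 3^{2}\right) \left(-58\right) = \left(8 + 4 \cdot 9\right) \left(-58\right) = \left(8 + 36\right) \left(-58\right) = 44 \left(-58\right) = -2552$)
$\frac{1}{H q} = \frac{1}{\left(-2552\right) \left(-13\right)} = \frac{1}{33176}$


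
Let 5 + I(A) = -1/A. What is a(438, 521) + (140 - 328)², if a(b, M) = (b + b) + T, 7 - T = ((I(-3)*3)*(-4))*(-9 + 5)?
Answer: 36451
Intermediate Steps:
I(A) = -5 - 1/A
T = 231 (T = 7 - ((-5 - 1/(-3))*3)*(-4)*(-9 + 5) = 7 - ((-5 - 1*(-⅓))*3)*(-4)*(-4) = 7 - ((-5 + ⅓)*3)*(-4)*(-4) = 7 - -14/3*3*(-4)*(-4) = 7 - (-14*(-4))*(-4) = 7 - 56*(-4) = 7 - 1*(-224) = 7 + 224 = 231)
a(b, M) = 231 + 2*b (a(b, M) = (b + b) + 231 = 2*b + 231 = 231 + 2*b)
a(438, 521) + (140 - 328)² = (231 + 2*438) + (140 - 328)² = (231 + 876) + (-188)² = 1107 + 35344 = 36451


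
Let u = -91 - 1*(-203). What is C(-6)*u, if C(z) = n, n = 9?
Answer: 1008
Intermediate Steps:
u = 112 (u = -91 + 203 = 112)
C(z) = 9
C(-6)*u = 9*112 = 1008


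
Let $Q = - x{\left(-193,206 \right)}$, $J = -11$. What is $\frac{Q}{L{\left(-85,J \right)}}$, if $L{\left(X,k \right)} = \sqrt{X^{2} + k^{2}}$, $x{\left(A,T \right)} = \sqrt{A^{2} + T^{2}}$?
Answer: $- \frac{\sqrt{585366010}}{7346} \approx -3.2935$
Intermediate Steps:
$Q = - \sqrt{79685}$ ($Q = - \sqrt{\left(-193\right)^{2} + 206^{2}} = - \sqrt{37249 + 42436} = - \sqrt{79685} \approx -282.29$)
$\frac{Q}{L{\left(-85,J \right)}} = \frac{\left(-1\right) \sqrt{79685}}{\sqrt{\left(-85\right)^{2} + \left(-11\right)^{2}}} = \frac{\left(-1\right) \sqrt{79685}}{\sqrt{7225 + 121}} = \frac{\left(-1\right) \sqrt{79685}}{\sqrt{7346}} = - \sqrt{79685} \frac{\sqrt{7346}}{7346} = - \frac{\sqrt{585366010}}{7346}$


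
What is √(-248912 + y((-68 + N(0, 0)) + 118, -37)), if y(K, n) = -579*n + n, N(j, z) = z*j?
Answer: I*√227526 ≈ 477.0*I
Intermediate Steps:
N(j, z) = j*z
y(K, n) = -578*n
√(-248912 + y((-68 + N(0, 0)) + 118, -37)) = √(-248912 - 578*(-37)) = √(-248912 + 21386) = √(-227526) = I*√227526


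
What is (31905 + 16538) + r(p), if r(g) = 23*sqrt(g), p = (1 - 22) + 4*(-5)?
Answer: 48443 + 23*I*sqrt(41) ≈ 48443.0 + 147.27*I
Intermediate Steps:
p = -41 (p = -21 - 20 = -41)
(31905 + 16538) + r(p) = (31905 + 16538) + 23*sqrt(-41) = 48443 + 23*(I*sqrt(41)) = 48443 + 23*I*sqrt(41)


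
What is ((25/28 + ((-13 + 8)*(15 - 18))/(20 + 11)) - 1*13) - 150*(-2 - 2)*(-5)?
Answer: -2614089/868 ≈ -3011.6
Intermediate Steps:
((25/28 + ((-13 + 8)*(15 - 18))/(20 + 11)) - 1*13) - 150*(-2 - 2)*(-5) = ((25*(1/28) - 5*(-3)/31) - 13) - (-600)*(-5) = ((25/28 + 15*(1/31)) - 13) - 150*20 = ((25/28 + 15/31) - 13) - 3000 = (1195/868 - 13) - 3000 = -10089/868 - 3000 = -2614089/868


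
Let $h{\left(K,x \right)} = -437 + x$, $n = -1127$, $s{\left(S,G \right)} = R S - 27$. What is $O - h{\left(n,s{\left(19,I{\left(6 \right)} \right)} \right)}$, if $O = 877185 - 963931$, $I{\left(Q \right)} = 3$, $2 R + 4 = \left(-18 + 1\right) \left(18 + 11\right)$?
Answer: $- \frac{163121}{2} \approx -81561.0$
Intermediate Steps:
$R = - \frac{497}{2}$ ($R = -2 + \frac{\left(-18 + 1\right) \left(18 + 11\right)}{2} = -2 + \frac{\left(-17\right) 29}{2} = -2 + \frac{1}{2} \left(-493\right) = -2 - \frac{493}{2} = - \frac{497}{2} \approx -248.5$)
$s{\left(S,G \right)} = -27 - \frac{497 S}{2}$ ($s{\left(S,G \right)} = - \frac{497 S}{2} - 27 = -27 - \frac{497 S}{2}$)
$O = -86746$
$O - h{\left(n,s{\left(19,I{\left(6 \right)} \right)} \right)} = -86746 - \left(-437 - \frac{9497}{2}\right) = -86746 - - \frac{10371}{2} = -86746 + \frac{10371}{2} = - \frac{163121}{2}$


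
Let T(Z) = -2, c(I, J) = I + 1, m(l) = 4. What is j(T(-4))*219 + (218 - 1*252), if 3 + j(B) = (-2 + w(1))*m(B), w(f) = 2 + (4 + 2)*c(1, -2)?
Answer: 9821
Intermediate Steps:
c(I, J) = 1 + I
w(f) = 14 (w(f) = 2 + (4 + 2)*(1 + 1) = 2 + 6*2 = 2 + 12 = 14)
j(B) = 45 (j(B) = -3 + (-2 + 14)*4 = -3 + 12*4 = -3 + 48 = 45)
j(T(-4))*219 + (218 - 1*252) = 45*219 + (218 - 1*252) = 9855 + (218 - 252) = 9855 - 34 = 9821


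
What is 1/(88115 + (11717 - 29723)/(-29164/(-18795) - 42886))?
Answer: 403006603/35511096034730 ≈ 1.1349e-5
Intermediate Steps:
1/(88115 + (11717 - 29723)/(-29164/(-18795) - 42886)) = 1/(88115 - 18006/(-29164*(-1/18795) - 42886)) = 1/(88115 - 18006/(29164/18795 - 42886)) = 1/(88115 - 18006/(-806013206/18795)) = 1/(88115 - 18006*(-18795/806013206)) = 1/(88115 + 169211385/403006603) = 1/(35511096034730/403006603) = 403006603/35511096034730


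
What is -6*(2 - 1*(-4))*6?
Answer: -216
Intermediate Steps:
-6*(2 - 1*(-4))*6 = -6*(2 + 4)*6 = -6*6*6 = -36*6 = -216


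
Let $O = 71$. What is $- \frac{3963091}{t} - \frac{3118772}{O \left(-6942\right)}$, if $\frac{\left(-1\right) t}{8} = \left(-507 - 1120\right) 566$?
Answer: $\frac{10511415878485}{1815544647696} \approx 5.7897$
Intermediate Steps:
$t = 7367056$ ($t = - 8 \left(-507 - 1120\right) 566 = - 8 \left(\left(-1627\right) 566\right) = \left(-8\right) \left(-920882\right) = 7367056$)
$- \frac{3963091}{t} - \frac{3118772}{O \left(-6942\right)} = - \frac{3963091}{7367056} - \frac{3118772}{71 \left(-6942\right)} = \left(-3963091\right) \frac{1}{7367056} - \frac{3118772}{-492882} = - \frac{3963091}{7367056} - - \frac{1559386}{246441} = - \frac{3963091}{7367056} + \frac{1559386}{246441} = \frac{10511415878485}{1815544647696}$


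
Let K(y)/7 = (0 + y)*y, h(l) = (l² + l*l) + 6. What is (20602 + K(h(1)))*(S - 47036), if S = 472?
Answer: -980172200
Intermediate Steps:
h(l) = 6 + 2*l² (h(l) = (l² + l²) + 6 = 2*l² + 6 = 6 + 2*l²)
K(y) = 7*y² (K(y) = 7*((0 + y)*y) = 7*(y*y) = 7*y²)
(20602 + K(h(1)))*(S - 47036) = (20602 + 7*(6 + 2*1²)²)*(472 - 47036) = (20602 + 7*(6 + 2*1)²)*(-46564) = (20602 + 7*(6 + 2)²)*(-46564) = (20602 + 7*8²)*(-46564) = (20602 + 7*64)*(-46564) = (20602 + 448)*(-46564) = 21050*(-46564) = -980172200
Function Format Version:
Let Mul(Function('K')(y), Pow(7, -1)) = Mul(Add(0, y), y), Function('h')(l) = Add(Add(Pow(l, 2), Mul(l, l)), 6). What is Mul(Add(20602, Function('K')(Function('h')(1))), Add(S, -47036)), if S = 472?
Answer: -980172200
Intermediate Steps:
Function('h')(l) = Add(6, Mul(2, Pow(l, 2))) (Function('h')(l) = Add(Add(Pow(l, 2), Pow(l, 2)), 6) = Add(Mul(2, Pow(l, 2)), 6) = Add(6, Mul(2, Pow(l, 2))))
Function('K')(y) = Mul(7, Pow(y, 2)) (Function('K')(y) = Mul(7, Mul(Add(0, y), y)) = Mul(7, Mul(y, y)) = Mul(7, Pow(y, 2)))
Mul(Add(20602, Function('K')(Function('h')(1))), Add(S, -47036)) = Mul(Add(20602, Mul(7, Pow(Add(6, Mul(2, Pow(1, 2))), 2))), Add(472, -47036)) = Mul(Add(20602, Mul(7, Pow(Add(6, Mul(2, 1)), 2))), -46564) = Mul(Add(20602, Mul(7, Pow(Add(6, 2), 2))), -46564) = Mul(Add(20602, Mul(7, Pow(8, 2))), -46564) = Mul(Add(20602, Mul(7, 64)), -46564) = Mul(Add(20602, 448), -46564) = Mul(21050, -46564) = -980172200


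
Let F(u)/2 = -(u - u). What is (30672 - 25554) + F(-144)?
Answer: 5118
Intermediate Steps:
F(u) = 0 (F(u) = 2*(-(u - u)) = 2*(-1*0) = 2*0 = 0)
(30672 - 25554) + F(-144) = (30672 - 25554) + 0 = 5118 + 0 = 5118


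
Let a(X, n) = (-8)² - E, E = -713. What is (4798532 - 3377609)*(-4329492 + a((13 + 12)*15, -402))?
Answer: -6150770703945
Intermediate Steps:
a(X, n) = 777 (a(X, n) = (-8)² - 1*(-713) = 64 + 713 = 777)
(4798532 - 3377609)*(-4329492 + a((13 + 12)*15, -402)) = (4798532 - 3377609)*(-4329492 + 777) = 1420923*(-4328715) = -6150770703945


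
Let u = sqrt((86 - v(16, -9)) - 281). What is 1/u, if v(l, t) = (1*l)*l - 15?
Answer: -I*sqrt(109)/218 ≈ -0.047891*I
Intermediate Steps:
v(l, t) = -15 + l**2 (v(l, t) = l*l - 15 = l**2 - 15 = -15 + l**2)
u = 2*I*sqrt(109) (u = sqrt((86 - (-15 + 16**2)) - 281) = sqrt((86 - (-15 + 256)) - 281) = sqrt((86 - 1*241) - 281) = sqrt((86 - 241) - 281) = sqrt(-155 - 281) = sqrt(-436) = 2*I*sqrt(109) ≈ 20.881*I)
1/u = 1/(2*I*sqrt(109)) = -I*sqrt(109)/218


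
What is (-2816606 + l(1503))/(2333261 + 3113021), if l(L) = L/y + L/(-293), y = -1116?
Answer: -102333164495/197874317624 ≈ -0.51716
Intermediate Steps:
l(L) = -1409*L/326988 (l(L) = L/(-1116) + L/(-293) = L*(-1/1116) + L*(-1/293) = -L/1116 - L/293 = -1409*L/326988)
(-2816606 + l(1503))/(2333261 + 3113021) = (-2816606 - 1409/326988*1503)/(2333261 + 3113021) = (-2816606 - 235303/36332)/5446282 = -102333164495/36332*1/5446282 = -102333164495/197874317624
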